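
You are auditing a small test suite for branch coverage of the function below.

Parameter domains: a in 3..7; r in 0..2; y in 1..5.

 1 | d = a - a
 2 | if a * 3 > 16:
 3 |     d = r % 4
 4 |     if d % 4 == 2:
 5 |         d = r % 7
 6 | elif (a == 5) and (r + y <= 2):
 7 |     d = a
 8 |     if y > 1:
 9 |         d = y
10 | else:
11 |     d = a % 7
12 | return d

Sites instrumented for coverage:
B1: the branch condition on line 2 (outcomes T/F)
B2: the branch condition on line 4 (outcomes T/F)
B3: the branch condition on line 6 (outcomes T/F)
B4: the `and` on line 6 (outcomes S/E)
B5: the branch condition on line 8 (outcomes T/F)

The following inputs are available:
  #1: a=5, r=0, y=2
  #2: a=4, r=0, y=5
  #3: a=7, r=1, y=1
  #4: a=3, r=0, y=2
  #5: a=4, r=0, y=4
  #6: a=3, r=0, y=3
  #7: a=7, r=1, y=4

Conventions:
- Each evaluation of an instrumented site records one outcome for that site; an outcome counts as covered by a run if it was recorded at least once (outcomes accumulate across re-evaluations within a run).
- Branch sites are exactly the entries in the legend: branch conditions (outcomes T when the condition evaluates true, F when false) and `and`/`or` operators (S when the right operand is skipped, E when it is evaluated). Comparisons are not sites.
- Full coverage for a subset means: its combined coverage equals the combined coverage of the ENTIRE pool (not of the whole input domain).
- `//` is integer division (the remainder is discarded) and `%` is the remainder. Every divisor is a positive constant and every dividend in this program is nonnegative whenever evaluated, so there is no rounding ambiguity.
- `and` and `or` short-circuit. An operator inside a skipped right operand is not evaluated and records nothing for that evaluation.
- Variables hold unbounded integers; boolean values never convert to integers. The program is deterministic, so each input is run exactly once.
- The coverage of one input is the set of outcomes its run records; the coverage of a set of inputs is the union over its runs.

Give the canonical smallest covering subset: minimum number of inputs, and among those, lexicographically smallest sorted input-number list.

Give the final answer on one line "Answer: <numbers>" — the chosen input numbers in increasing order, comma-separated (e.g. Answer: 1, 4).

run #1 (a=5, r=0, y=2) runs B1->F, B4->E, B3->T, B5->T; records B1=F, B3=T, B4=E, B5=T
run #2 (a=4, r=0, y=5) runs B1->F, B4->S, B3->F; records B1=F, B3=F, B4=S
run #3 (a=7, r=1, y=1) runs B1->T, B2->F; records B1=T, B2=F
run #4 (a=3, r=0, y=2) runs B1->F, B4->S, B3->F; records B1=F, B3=F, B4=S
run #5 (a=4, r=0, y=4) runs B1->F, B4->S, B3->F; records B1=F, B3=F, B4=S
run #6 (a=3, r=0, y=3) runs B1->F, B4->S, B3->F; records B1=F, B3=F, B4=S
run #7 (a=7, r=1, y=4) runs B1->T, B2->F; records B1=T, B2=F
union over all inputs: B1=T, B1=F, B2=F, B3=T, B3=F, B4=S, B4=E, B5=T (8 outcomes)
checked all size-1 subsets: none covers 8 outcomes (max 4/8)
checked all size-2 subsets: none covers 8 outcomes (max 6/8)
the canonical winner is {1, 2, 3}: size 3, full 8-outcome coverage, earliest index list among size-3 covers

Answer: 1, 2, 3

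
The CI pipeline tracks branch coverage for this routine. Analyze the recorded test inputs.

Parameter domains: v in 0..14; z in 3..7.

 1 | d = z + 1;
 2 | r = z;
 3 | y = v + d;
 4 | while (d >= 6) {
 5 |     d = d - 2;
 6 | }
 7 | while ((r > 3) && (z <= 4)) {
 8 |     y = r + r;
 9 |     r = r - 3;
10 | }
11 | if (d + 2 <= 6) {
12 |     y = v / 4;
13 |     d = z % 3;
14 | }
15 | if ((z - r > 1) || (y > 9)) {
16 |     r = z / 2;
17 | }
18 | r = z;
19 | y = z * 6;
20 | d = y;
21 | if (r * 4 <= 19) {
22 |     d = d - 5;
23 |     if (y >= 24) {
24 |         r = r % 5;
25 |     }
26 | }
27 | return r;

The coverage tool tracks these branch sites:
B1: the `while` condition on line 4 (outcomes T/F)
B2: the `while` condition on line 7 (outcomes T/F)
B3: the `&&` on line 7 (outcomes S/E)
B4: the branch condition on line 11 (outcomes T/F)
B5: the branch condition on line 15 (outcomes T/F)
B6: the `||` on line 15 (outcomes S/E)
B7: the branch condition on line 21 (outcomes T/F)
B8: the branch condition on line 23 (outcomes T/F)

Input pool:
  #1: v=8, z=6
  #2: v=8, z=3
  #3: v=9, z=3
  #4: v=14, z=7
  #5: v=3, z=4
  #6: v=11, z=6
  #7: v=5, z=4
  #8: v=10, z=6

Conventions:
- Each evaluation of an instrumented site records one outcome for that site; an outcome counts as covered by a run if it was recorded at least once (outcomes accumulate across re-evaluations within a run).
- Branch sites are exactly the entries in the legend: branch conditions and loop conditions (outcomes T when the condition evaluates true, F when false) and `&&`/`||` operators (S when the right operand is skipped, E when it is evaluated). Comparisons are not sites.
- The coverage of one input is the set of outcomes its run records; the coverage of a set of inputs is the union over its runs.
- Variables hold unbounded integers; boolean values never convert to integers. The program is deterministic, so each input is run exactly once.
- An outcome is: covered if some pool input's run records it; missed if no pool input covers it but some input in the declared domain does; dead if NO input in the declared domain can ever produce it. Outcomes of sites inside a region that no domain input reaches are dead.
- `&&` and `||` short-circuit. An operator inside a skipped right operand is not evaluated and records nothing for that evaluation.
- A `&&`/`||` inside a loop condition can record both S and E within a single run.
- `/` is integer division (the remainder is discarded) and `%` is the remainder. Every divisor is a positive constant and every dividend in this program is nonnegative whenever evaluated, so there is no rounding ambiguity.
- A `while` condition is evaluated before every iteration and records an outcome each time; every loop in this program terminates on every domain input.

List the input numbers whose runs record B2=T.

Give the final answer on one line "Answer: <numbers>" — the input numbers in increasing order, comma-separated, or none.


input #1 (v=8, z=6): never hits B2=T
input #2 (v=8, z=3): never hits B2=T
input #3 (v=9, z=3): never hits B2=T
input #4 (v=14, z=7): never hits B2=T
input #5 (v=3, z=4): hits B2=T
input #6 (v=11, z=6): never hits B2=T
input #7 (v=5, z=4): hits B2=T
input #8 (v=10, z=6): never hits B2=T
Answer: 5, 7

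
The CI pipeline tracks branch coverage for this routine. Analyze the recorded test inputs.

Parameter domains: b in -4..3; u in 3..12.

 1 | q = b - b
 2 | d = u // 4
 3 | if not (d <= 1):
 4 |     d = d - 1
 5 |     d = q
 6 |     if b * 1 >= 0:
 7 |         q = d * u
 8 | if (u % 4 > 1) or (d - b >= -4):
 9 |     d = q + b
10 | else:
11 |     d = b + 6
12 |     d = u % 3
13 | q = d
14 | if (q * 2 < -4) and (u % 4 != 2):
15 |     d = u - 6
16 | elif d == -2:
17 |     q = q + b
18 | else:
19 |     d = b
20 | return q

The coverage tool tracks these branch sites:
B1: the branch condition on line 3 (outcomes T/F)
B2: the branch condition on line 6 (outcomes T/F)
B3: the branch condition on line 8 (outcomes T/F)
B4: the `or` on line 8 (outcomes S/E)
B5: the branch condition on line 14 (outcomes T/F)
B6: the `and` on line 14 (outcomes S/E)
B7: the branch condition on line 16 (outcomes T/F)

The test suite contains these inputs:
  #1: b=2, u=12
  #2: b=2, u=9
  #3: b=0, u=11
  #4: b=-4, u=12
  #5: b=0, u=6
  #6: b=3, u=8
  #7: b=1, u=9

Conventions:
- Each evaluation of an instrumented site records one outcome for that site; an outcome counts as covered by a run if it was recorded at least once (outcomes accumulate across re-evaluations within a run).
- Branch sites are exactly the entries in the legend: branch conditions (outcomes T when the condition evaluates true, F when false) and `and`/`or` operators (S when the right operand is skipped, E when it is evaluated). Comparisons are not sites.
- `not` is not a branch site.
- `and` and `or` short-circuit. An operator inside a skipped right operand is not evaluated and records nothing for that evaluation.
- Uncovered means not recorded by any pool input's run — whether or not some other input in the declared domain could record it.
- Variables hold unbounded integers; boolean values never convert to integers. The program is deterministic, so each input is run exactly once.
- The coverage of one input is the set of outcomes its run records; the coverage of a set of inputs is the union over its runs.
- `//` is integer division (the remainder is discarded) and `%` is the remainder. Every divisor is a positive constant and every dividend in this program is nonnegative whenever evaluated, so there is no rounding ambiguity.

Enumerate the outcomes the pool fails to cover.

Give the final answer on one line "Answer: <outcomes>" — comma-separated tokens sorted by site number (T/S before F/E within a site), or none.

input #1, b=2, u=12: events B1->T, B2->T, B4->E, B3->T, B6->S, B5->F, B7->F; outcomes B1=T, B2=T, B3=T, B4=E, B5=F, B6=S, B7=F
input #2, b=2, u=9: events B1->T, B2->T, B4->E, B3->T, B6->S, B5->F, B7->F; outcomes B1=T, B2=T, B3=T, B4=E, B5=F, B6=S, B7=F
input #3, b=0, u=11: events B1->T, B2->T, B4->S, B3->T, B6->S, B5->F, B7->F; outcomes B1=T, B2=T, B3=T, B4=S, B5=F, B6=S, B7=F
input #4, b=-4, u=12: events B1->T, B2->F, B4->E, B3->T, B6->E, B5->T; outcomes B1=T, B2=F, B3=T, B4=E, B5=T, B6=E
input #5, b=0, u=6: events B1->F, B4->S, B3->T, B6->S, B5->F, B7->F; outcomes B1=F, B3=T, B4=S, B5=F, B6=S, B7=F
input #6, b=3, u=8: events B1->T, B2->T, B4->E, B3->T, B6->S, B5->F, B7->F; outcomes B1=T, B2=T, B3=T, B4=E, B5=F, B6=S, B7=F
input #7, b=1, u=9: events B1->T, B2->T, B4->E, B3->T, B6->S, B5->F, B7->F; outcomes B1=T, B2=T, B3=T, B4=E, B5=F, B6=S, B7=F
union over the pool: B1=T, B1=F, B2=T, B2=F, B3=T, B4=S, B4=E, B5=T, B5=F, B6=S, B6=E, B7=F
uncovered (2 of 14): B3=F, B7=T

Answer: B3=F, B7=T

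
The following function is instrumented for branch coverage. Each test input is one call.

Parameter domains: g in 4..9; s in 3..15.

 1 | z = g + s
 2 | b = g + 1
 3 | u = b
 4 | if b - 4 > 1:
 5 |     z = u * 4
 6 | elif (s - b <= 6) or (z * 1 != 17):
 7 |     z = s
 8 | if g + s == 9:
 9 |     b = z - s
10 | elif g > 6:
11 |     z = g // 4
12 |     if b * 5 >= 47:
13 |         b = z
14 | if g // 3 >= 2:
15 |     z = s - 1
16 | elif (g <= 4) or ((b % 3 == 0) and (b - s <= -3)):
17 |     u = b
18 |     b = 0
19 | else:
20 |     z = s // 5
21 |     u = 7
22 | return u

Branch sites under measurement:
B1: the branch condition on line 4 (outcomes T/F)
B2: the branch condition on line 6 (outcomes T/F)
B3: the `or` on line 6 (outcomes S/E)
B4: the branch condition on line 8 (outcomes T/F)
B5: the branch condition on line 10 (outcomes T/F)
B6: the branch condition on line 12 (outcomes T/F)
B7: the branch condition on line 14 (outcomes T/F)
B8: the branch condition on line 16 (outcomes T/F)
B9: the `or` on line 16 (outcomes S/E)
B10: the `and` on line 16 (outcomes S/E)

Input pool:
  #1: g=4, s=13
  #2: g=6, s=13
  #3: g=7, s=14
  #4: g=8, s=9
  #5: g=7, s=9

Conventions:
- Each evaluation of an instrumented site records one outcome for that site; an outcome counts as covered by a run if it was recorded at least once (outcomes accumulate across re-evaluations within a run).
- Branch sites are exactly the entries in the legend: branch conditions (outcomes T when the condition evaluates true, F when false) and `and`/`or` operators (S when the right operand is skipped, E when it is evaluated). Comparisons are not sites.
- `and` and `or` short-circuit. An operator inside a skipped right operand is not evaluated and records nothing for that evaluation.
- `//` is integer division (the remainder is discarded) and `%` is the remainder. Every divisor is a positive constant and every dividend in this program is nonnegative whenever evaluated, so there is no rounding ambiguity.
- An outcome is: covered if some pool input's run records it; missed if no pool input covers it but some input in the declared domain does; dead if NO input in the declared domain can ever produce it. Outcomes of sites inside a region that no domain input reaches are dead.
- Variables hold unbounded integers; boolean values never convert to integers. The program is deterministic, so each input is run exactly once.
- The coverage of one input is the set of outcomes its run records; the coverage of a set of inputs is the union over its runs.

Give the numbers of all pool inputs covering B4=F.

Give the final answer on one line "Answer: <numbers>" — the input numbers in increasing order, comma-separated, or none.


input #1 (g=4, s=13): hits B4=F
input #2 (g=6, s=13): hits B4=F
input #3 (g=7, s=14): hits B4=F
input #4 (g=8, s=9): hits B4=F
input #5 (g=7, s=9): hits B4=F
Answer: 1, 2, 3, 4, 5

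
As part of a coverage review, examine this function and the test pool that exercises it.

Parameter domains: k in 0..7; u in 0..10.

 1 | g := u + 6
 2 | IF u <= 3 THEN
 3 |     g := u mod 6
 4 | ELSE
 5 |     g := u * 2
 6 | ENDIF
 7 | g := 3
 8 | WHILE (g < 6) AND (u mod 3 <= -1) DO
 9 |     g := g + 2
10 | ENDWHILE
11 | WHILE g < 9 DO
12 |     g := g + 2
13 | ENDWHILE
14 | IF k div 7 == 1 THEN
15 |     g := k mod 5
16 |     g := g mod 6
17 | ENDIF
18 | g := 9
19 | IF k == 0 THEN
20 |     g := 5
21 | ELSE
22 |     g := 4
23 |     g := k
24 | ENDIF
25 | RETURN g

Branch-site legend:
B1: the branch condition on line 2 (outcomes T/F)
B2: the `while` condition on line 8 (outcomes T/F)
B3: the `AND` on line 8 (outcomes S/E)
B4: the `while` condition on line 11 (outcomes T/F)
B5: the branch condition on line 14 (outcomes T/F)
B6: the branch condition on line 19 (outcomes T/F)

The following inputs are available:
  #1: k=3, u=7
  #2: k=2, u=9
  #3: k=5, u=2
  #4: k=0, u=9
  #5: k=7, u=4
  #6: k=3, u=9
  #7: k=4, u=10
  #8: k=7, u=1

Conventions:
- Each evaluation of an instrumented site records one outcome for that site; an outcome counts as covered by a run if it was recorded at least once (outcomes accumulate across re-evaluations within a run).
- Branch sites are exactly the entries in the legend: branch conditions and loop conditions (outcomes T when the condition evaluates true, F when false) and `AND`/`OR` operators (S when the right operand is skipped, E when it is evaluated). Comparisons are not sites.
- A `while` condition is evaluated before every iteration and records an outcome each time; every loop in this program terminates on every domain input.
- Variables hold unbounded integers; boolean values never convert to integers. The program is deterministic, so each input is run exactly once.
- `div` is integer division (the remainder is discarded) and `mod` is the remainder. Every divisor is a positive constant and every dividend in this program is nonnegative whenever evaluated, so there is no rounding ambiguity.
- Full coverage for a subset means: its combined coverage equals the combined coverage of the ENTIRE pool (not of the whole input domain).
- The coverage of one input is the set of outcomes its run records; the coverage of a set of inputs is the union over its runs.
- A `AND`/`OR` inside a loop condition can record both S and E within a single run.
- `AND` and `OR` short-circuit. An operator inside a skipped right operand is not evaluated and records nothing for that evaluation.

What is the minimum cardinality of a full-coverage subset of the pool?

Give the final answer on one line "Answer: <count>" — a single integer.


run #1 (k=3, u=7) runs B1->F, B3->E, B2->F, B4->T, B4->T, B4->T, B4->F, B5->F, B6->F; records B1=F, B2=F, B3=E, B4=T, B4=F, B5=F, B6=F
run #2 (k=2, u=9) runs B1->F, B3->E, B2->F, B4->T, B4->T, B4->T, B4->F, B5->F, B6->F; records B1=F, B2=F, B3=E, B4=T, B4=F, B5=F, B6=F
run #3 (k=5, u=2) runs B1->T, B3->E, B2->F, B4->T, B4->T, B4->T, B4->F, B5->F, B6->F; records B1=T, B2=F, B3=E, B4=T, B4=F, B5=F, B6=F
run #4 (k=0, u=9) runs B1->F, B3->E, B2->F, B4->T, B4->T, B4->T, B4->F, B5->F, B6->T; records B1=F, B2=F, B3=E, B4=T, B4=F, B5=F, B6=T
run #5 (k=7, u=4) runs B1->F, B3->E, B2->F, B4->T, B4->T, B4->T, B4->F, B5->T, B6->F; records B1=F, B2=F, B3=E, B4=T, B4=F, B5=T, B6=F
run #6 (k=3, u=9) runs B1->F, B3->E, B2->F, B4->T, B4->T, B4->T, B4->F, B5->F, B6->F; records B1=F, B2=F, B3=E, B4=T, B4=F, B5=F, B6=F
run #7 (k=4, u=10) runs B1->F, B3->E, B2->F, B4->T, B4->T, B4->T, B4->F, B5->F, B6->F; records B1=F, B2=F, B3=E, B4=T, B4=F, B5=F, B6=F
run #8 (k=7, u=1) runs B1->T, B3->E, B2->F, B4->T, B4->T, B4->T, B4->F, B5->T, B6->F; records B1=T, B2=F, B3=E, B4=T, B4=F, B5=T, B6=F
union over all inputs: B1=T, B1=F, B2=F, B3=E, B4=T, B4=F, B5=T, B5=F, B6=T, B6=F (10 outcomes)
no size-1 subset reaches all 10 outcomes (best union: 7/10)
size 2: inputs {4, 8} cover all 10 outcomes, and no lexicographically smaller subset of this size does
Answer: 2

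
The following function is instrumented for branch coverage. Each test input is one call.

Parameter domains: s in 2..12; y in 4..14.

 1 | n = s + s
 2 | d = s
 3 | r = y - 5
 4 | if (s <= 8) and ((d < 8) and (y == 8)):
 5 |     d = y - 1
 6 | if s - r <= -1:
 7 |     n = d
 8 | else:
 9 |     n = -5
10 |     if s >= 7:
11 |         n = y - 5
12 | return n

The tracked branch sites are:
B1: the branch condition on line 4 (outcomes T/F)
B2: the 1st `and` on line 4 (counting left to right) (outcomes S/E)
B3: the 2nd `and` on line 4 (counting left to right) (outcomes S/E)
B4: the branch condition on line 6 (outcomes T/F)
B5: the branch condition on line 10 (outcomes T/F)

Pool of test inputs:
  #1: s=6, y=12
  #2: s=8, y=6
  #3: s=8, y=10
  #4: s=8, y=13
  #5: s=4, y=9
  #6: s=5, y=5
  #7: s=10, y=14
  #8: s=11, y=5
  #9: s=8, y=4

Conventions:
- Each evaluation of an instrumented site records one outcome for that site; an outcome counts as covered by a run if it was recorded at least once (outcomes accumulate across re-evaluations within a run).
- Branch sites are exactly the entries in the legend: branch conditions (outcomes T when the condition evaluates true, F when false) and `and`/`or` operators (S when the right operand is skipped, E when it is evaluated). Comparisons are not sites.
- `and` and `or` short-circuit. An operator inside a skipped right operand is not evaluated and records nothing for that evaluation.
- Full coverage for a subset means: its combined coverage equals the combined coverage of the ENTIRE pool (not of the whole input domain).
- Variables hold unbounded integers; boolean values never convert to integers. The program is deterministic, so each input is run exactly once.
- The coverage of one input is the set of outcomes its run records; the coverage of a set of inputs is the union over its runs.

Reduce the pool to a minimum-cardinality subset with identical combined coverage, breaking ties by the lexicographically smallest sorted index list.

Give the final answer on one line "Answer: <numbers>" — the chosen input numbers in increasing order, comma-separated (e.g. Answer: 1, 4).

#1 (s=6, y=12) -> covered: B1=F, B2=E, B3=E, B4=T
#2 (s=8, y=6) -> covered: B1=F, B2=E, B3=S, B4=F, B5=T
#3 (s=8, y=10) -> covered: B1=F, B2=E, B3=S, B4=F, B5=T
#4 (s=8, y=13) -> covered: B1=F, B2=E, B3=S, B4=F, B5=T
#5 (s=4, y=9) -> covered: B1=F, B2=E, B3=E, B4=F, B5=F
#6 (s=5, y=5) -> covered: B1=F, B2=E, B3=E, B4=F, B5=F
#7 (s=10, y=14) -> covered: B1=F, B2=S, B4=F, B5=T
#8 (s=11, y=5) -> covered: B1=F, B2=S, B4=F, B5=T
#9 (s=8, y=4) -> covered: B1=F, B2=E, B3=S, B4=F, B5=T
pool-wide coverage (9 outcomes): B1=F, B2=S, B2=E, B3=S, B3=E, B4=T, B4=F, B5=T, B5=F
every size-1 subset falls short of the 9 outcomes (best: 5/9)
every size-2 subset falls short of the 9 outcomes (best: 7/9)
every size-3 subset falls short of the 9 outcomes (best: 8/9)
at size 4, {1, 2, 5, 7} reaches all 9 outcomes; every lexicographically earlier size-4 subset fails

Answer: 1, 2, 5, 7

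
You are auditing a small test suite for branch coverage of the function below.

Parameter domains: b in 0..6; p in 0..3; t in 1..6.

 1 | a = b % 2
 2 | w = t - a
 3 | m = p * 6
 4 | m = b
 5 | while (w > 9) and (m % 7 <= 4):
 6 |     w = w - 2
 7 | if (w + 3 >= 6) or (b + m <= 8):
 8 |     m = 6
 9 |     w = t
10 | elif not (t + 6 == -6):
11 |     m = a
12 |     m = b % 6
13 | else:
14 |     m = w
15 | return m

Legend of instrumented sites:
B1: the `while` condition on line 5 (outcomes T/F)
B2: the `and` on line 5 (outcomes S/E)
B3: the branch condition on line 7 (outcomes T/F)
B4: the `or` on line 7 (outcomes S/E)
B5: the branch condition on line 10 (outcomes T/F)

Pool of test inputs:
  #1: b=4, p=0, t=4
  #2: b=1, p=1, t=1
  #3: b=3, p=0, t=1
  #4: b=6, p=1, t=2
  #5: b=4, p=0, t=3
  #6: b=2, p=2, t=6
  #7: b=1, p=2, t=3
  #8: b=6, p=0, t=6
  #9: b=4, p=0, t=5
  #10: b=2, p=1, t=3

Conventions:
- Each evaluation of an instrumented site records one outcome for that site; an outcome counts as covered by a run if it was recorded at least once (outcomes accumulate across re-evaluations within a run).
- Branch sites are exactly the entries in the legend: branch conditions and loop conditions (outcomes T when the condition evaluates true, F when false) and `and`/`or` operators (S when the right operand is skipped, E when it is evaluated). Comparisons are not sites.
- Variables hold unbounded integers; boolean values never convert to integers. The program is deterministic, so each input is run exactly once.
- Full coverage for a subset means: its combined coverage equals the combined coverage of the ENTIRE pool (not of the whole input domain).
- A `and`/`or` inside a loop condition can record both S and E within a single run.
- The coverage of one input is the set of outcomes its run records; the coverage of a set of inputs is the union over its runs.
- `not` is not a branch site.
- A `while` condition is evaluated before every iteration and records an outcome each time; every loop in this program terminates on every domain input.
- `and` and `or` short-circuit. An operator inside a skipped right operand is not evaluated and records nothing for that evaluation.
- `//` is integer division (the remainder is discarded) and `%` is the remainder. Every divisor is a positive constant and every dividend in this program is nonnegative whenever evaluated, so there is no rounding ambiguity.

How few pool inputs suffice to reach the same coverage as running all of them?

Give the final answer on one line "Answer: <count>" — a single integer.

run #1 (b=4, p=0, t=4) runs B2->S, B1->F, B4->S, B3->T; records B1=F, B2=S, B3=T, B4=S
run #2 (b=1, p=1, t=1) runs B2->S, B1->F, B4->E, B3->T; records B1=F, B2=S, B3=T, B4=E
run #3 (b=3, p=0, t=1) runs B2->S, B1->F, B4->E, B3->T; records B1=F, B2=S, B3=T, B4=E
run #4 (b=6, p=1, t=2) runs B2->S, B1->F, B4->E, B3->F, B5->T; records B1=F, B2=S, B3=F, B4=E, B5=T
run #5 (b=4, p=0, t=3) runs B2->S, B1->F, B4->S, B3->T; records B1=F, B2=S, B3=T, B4=S
run #6 (b=2, p=2, t=6) runs B2->S, B1->F, B4->S, B3->T; records B1=F, B2=S, B3=T, B4=S
run #7 (b=1, p=2, t=3) runs B2->S, B1->F, B4->E, B3->T; records B1=F, B2=S, B3=T, B4=E
run #8 (b=6, p=0, t=6) runs B2->S, B1->F, B4->S, B3->T; records B1=F, B2=S, B3=T, B4=S
run #9 (b=4, p=0, t=5) runs B2->S, B1->F, B4->S, B3->T; records B1=F, B2=S, B3=T, B4=S
run #10 (b=2, p=1, t=3) runs B2->S, B1->F, B4->S, B3->T; records B1=F, B2=S, B3=T, B4=S
the full pool covers 7 outcomes: B1=F, B2=S, B3=T, B3=F, B4=S, B4=E, B5=T
no size-1 subset reaches all 7 outcomes (best union: 5/7)
the canonical winner is {1, 4}: size 2, full 7-outcome coverage, earliest index list among size-2 covers

Answer: 2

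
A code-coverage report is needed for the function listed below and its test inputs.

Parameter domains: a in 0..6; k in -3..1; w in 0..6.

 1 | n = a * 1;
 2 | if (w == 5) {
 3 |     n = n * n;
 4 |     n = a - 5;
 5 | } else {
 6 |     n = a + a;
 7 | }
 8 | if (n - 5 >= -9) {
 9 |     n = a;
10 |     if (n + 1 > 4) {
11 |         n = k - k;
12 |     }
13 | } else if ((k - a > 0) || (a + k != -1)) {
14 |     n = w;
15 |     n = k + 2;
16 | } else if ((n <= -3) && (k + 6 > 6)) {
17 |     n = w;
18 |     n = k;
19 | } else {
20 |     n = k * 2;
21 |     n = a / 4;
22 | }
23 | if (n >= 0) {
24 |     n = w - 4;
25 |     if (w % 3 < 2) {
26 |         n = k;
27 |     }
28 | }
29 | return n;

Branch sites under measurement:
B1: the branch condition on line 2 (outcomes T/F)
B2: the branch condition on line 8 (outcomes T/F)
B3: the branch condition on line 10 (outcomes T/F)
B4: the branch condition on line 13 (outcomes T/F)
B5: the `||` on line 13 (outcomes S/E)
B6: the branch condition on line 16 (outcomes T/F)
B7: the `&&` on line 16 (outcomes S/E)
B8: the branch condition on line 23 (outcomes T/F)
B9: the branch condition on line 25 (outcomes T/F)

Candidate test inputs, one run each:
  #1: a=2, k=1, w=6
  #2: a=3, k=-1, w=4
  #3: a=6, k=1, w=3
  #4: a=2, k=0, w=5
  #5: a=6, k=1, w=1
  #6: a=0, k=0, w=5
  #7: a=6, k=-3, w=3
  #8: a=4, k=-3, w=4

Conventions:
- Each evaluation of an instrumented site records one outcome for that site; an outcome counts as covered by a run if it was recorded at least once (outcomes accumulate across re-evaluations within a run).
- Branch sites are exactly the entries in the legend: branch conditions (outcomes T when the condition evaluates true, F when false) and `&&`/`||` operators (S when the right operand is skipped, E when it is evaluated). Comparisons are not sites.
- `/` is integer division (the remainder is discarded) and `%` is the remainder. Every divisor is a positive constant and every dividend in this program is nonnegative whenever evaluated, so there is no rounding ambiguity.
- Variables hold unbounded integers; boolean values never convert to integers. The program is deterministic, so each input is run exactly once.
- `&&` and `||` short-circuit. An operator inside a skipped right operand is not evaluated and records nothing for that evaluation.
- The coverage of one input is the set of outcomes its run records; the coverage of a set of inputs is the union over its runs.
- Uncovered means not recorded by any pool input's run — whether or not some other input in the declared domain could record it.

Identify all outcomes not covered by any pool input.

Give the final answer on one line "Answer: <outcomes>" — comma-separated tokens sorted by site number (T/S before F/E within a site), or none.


input #1, a=2, k=1, w=6: events B1->F, B2->T, B3->F, B8->T, B9->T; outcomes B1=F, B2=T, B3=F, B8=T, B9=T
input #2, a=3, k=-1, w=4: events B1->F, B2->T, B3->F, B8->T, B9->T; outcomes B1=F, B2=T, B3=F, B8=T, B9=T
input #3, a=6, k=1, w=3: events B1->F, B2->T, B3->T, B8->T, B9->T; outcomes B1=F, B2=T, B3=T, B8=T, B9=T
input #4, a=2, k=0, w=5: events B1->T, B2->T, B3->F, B8->T, B9->F; outcomes B1=T, B2=T, B3=F, B8=T, B9=F
input #5, a=6, k=1, w=1: events B1->F, B2->T, B3->T, B8->T, B9->T; outcomes B1=F, B2=T, B3=T, B8=T, B9=T
input #6, a=0, k=0, w=5: events B1->T, B2->F, B5->E, B4->T, B8->T, B9->F; outcomes B1=T, B2=F, B4=T, B5=E, B8=T, B9=F
input #7, a=6, k=-3, w=3: events B1->F, B2->T, B3->T, B8->T, B9->T; outcomes B1=F, B2=T, B3=T, B8=T, B9=T
input #8, a=4, k=-3, w=4: events B1->F, B2->T, B3->T, B8->T, B9->T; outcomes B1=F, B2=T, B3=T, B8=T, B9=T
union over the pool: B1=T, B1=F, B2=T, B2=F, B3=T, B3=F, B4=T, B5=E, B8=T, B9=T, B9=F
uncovered (7 of 18): B4=F, B5=S, B6=T, B6=F, B7=S, B7=E, B8=F
Answer: B4=F, B5=S, B6=T, B6=F, B7=S, B7=E, B8=F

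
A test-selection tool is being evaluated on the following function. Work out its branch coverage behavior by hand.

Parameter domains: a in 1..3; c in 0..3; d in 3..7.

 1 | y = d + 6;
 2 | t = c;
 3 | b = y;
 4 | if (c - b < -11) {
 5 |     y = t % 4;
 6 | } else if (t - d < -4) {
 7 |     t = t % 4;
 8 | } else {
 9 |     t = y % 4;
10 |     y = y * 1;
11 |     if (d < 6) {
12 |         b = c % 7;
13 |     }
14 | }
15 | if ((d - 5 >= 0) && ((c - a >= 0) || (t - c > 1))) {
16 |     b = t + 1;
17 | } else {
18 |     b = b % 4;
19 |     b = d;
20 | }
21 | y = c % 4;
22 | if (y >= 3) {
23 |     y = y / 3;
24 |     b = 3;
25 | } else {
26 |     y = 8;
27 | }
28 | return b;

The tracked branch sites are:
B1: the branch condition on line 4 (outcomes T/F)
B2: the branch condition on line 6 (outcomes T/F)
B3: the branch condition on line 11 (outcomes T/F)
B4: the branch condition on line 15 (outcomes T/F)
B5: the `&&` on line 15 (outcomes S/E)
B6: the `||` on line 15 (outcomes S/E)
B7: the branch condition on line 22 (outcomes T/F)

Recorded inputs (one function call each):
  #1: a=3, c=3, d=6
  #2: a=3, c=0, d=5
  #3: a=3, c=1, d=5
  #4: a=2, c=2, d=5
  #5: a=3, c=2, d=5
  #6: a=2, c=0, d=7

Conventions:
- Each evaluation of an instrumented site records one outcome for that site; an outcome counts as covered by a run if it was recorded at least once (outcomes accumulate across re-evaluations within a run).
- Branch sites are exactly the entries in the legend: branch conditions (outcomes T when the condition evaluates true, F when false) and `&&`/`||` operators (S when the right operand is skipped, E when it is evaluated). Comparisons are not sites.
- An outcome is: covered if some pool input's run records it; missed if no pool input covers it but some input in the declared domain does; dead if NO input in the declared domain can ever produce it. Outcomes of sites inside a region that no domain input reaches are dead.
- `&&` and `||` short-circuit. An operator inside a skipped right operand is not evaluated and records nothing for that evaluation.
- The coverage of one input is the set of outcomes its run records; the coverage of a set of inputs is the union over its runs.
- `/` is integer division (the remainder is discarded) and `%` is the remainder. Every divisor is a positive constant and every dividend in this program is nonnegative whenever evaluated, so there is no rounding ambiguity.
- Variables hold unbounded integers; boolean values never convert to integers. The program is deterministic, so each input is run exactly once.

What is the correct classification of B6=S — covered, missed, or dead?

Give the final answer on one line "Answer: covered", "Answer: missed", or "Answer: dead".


B6=S is recorded by pool input(s) 1, 4 -> covered
Answer: covered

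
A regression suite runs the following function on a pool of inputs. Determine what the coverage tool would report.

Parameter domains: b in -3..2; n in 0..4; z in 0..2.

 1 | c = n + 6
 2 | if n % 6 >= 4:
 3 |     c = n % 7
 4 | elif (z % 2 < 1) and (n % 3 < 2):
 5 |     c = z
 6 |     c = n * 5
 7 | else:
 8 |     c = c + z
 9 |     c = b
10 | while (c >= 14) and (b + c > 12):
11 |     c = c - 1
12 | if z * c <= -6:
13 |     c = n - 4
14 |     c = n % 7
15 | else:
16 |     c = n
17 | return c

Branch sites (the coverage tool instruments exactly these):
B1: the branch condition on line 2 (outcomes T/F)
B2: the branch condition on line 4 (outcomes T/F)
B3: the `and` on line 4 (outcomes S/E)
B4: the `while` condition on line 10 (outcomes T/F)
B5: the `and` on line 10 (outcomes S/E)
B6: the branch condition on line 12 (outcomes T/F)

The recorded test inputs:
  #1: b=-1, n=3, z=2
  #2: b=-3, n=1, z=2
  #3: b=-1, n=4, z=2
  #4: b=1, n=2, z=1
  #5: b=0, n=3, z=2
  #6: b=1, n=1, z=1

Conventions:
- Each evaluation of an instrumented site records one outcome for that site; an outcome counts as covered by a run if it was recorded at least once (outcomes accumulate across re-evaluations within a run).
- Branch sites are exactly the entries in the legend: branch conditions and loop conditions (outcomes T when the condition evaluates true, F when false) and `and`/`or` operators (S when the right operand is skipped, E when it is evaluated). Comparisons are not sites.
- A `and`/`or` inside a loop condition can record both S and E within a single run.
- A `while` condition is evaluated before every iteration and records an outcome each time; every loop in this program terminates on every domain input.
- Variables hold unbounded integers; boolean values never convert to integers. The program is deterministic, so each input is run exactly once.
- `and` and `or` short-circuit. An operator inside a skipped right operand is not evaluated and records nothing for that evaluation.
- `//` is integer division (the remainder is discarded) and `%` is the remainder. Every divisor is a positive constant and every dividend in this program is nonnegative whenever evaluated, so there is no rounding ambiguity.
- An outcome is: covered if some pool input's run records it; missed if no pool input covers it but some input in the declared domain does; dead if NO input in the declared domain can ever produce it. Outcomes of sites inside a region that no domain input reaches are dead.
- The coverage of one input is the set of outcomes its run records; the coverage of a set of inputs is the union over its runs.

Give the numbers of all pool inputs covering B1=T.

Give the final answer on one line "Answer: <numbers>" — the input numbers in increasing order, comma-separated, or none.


input #1 (b=-1, n=3, z=2): misses B1=T
input #2 (b=-3, n=1, z=2): misses B1=T
input #3 (b=-1, n=4, z=2): covers B1=T
input #4 (b=1, n=2, z=1): misses B1=T
input #5 (b=0, n=3, z=2): misses B1=T
input #6 (b=1, n=1, z=1): misses B1=T
Answer: 3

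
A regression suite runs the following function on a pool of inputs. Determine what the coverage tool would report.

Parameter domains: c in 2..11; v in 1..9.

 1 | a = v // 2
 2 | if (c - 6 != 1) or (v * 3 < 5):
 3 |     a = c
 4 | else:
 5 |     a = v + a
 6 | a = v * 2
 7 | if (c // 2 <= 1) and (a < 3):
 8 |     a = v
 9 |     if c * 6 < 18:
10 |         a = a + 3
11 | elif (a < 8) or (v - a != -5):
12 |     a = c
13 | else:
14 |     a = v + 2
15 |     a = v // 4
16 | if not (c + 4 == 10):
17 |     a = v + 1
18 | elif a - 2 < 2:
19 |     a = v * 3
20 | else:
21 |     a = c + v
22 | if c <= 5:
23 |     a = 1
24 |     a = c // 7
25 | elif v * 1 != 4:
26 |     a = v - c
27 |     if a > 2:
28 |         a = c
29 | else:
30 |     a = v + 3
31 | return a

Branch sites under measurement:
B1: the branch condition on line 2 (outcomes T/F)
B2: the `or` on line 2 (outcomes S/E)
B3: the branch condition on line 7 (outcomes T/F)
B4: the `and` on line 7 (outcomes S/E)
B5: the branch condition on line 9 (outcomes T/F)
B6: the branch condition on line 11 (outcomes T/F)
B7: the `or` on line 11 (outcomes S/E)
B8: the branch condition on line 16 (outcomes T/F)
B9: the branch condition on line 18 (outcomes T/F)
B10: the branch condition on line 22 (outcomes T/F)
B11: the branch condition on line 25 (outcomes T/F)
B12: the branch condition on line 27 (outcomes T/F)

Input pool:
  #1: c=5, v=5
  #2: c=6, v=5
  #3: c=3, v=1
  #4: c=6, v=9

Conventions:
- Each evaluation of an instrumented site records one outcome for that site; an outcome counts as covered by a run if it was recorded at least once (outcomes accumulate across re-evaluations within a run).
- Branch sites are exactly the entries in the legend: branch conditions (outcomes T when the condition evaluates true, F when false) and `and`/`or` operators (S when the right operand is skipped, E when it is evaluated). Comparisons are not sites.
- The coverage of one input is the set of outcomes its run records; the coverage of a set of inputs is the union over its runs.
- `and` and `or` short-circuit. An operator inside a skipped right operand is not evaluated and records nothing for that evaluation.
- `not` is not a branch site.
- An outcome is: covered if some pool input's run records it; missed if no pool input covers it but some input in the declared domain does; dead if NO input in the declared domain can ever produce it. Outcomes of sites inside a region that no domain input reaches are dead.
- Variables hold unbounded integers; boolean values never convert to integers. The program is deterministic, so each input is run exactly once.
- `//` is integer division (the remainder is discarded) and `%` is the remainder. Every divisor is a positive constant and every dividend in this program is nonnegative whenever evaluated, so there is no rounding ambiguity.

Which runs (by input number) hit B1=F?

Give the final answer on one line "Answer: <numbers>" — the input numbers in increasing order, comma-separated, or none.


input #1 (c=5, v=5): does not record B1=F
input #2 (c=6, v=5): does not record B1=F
input #3 (c=3, v=1): does not record B1=F
input #4 (c=6, v=9): does not record B1=F
Answer: none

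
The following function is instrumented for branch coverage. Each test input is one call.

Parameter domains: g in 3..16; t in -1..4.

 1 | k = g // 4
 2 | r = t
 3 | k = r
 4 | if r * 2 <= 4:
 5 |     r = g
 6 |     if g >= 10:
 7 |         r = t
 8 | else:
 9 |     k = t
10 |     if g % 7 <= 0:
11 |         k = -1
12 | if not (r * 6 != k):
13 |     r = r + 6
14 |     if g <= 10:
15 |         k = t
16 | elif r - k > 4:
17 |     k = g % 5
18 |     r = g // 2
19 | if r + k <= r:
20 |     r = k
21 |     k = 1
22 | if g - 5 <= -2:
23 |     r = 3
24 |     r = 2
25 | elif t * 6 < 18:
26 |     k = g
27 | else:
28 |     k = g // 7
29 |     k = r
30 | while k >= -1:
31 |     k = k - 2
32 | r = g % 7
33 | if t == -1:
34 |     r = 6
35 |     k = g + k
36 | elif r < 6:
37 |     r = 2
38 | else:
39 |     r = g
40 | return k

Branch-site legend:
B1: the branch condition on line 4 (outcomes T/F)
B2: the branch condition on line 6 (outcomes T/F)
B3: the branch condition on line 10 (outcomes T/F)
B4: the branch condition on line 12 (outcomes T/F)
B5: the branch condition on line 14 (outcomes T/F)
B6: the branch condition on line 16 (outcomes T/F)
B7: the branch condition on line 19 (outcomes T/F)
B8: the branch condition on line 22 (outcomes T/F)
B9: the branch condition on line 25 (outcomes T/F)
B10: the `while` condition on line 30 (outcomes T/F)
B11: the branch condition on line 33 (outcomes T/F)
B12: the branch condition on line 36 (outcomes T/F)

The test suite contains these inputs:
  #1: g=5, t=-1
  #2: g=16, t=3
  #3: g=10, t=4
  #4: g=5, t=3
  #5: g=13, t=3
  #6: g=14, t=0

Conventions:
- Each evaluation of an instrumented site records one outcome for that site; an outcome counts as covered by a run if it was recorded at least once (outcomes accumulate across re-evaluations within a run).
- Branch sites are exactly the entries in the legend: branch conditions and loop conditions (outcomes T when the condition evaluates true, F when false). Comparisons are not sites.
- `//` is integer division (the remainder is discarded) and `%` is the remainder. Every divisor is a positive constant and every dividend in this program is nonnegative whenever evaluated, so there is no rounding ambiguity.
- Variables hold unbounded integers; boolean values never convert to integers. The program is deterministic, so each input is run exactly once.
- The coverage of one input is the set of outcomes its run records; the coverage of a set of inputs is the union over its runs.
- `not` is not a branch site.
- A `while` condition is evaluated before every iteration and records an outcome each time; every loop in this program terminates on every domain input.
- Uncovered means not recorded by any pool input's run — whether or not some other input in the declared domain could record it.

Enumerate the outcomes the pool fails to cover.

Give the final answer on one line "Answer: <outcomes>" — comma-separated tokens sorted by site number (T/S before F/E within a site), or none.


input #1, g=5, t=-1: events B1->T, B2->F, B4->F, B6->T, B7->T, B8->F, B9->T, B10->T, B10->T, B10->T, B10->T, B10->F, B11->T; outcomes B1=T, B2=F, B4=F, B6=T, B7=T, B8=F, B9=T, B10=T, B10=F, B11=T
input #2, g=16, t=3: events B1->F, B3->F, B4->F, B6->F, B7->F, B8->F, B9->F, B10->T, B10->T, B10->T, B10->F, B11->F, B12->T; outcomes B1=F, B3=F, B4=F, B6=F, B7=F, B8=F, B9=F, B10=T, B10=F, B11=F, B12=T
input #3, g=10, t=4: events B1->F, B3->F, B4->F, B6->F, B7->F, B8->F, B9->F, B10->T, B10->T, B10->T, B10->F, B11->F, B12->T; outcomes B1=F, B3=F, B4=F, B6=F, B7=F, B8=F, B9=F, B10=T, B10=F, B11=F, B12=T
input #4, g=5, t=3: events B1->F, B3->F, B4->F, B6->F, B7->F, B8->F, B9->F, B10->T, B10->T, B10->T, B10->F, B11->F, B12->T; outcomes B1=F, B3=F, B4=F, B6=F, B7=F, B8=F, B9=F, B10=T, B10=F, B11=F, B12=T
input #5, g=13, t=3: events B1->F, B3->F, B4->F, B6->F, B7->F, B8->F, B9->F, B10->T, B10->T, B10->T, B10->F, B11->F, B12->F; outcomes B1=F, B3=F, B4=F, B6=F, B7=F, B8=F, B9=F, B10=T, B10=F, B11=F, B12=F
input #6, g=14, t=0: events B1->T, B2->T, B4->T, B5->F, B7->T, B8->F, B9->T, B10->T, B10->T, B10->T, B10->T, B10->T, B10->T, B10->T, ...; outcomes B1=T, B2=T, B4=T, B5=F, B7=T, B8=F, B9=T, B10=T, B10=F, B11=F, B12=T
union over the pool: B1=T, B1=F, B2=T, B2=F, B3=F, B4=T, B4=F, B5=F, B6=T, B6=F, B7=T, B7=F, B8=F, B9=T, B9=F, B10=T, B10=F, B11=T, B11=F, B12=T, B12=F
uncovered (3 of 24): B3=T, B5=T, B8=T
Answer: B3=T, B5=T, B8=T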